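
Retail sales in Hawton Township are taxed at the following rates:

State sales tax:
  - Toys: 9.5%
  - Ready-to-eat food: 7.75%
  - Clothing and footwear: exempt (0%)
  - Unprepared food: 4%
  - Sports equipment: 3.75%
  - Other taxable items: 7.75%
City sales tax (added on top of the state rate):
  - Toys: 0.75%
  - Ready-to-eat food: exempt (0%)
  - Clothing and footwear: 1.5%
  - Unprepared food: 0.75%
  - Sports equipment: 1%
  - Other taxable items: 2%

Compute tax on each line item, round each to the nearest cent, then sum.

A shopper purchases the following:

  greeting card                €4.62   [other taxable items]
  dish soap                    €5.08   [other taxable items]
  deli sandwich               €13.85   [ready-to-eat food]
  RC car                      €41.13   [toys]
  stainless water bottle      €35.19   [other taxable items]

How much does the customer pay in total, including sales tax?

Greeting card €4.62: other taxable items → 7.75% + 2% city = 9.75% → €0.45
Dish soap €5.08: other taxable items → 7.75% + 2% city = 9.75% → €0.50
Deli sandwich €13.85: ready-to-eat food → 7.75% + 0% city = 7.75% → €1.07
RC car €41.13: toys → 9.5% + 0.75% city = 10.25% → €4.22
Stainless water bottle €35.19: other taxable items → 7.75% + 2% city = 9.75% → €3.43
Subtotal = €99.87; tax = €9.67; total due = €109.54

€109.54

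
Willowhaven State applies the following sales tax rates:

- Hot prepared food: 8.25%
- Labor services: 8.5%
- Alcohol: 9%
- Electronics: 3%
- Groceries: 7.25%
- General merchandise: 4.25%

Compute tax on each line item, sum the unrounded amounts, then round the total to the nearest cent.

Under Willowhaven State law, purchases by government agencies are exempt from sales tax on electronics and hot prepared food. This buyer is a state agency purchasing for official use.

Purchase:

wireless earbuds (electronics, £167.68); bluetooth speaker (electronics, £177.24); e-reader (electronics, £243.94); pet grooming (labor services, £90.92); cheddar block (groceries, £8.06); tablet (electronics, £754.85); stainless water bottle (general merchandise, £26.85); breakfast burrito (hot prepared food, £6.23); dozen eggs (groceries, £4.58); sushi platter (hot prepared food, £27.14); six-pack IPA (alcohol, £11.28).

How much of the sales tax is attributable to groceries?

£0.92

Cheddar block £8.06: groceries → 7.25% → £0.58435
Dozen eggs £4.58: groceries → 7.25% → £0.33205
Tax on groceries: unrounded sum = £0.9164 → £0.92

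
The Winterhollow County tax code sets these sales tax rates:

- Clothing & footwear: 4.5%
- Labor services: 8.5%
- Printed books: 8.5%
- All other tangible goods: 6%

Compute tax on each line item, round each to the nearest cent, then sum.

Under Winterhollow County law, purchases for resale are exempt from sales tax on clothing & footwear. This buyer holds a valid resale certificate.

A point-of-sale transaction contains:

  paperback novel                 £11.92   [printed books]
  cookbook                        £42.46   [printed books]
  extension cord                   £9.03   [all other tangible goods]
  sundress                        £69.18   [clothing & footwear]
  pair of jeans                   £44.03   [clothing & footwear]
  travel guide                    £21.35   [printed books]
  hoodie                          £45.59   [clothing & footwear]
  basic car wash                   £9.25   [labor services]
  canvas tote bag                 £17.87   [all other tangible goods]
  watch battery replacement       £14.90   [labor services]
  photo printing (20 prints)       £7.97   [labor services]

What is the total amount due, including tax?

£304.33

Paperback novel £11.92: printed books → 8.5% → £1.01
Cookbook £42.46: printed books → 8.5% → £3.61
Extension cord £9.03: all other tangible goods → 6% → £0.54
Sundress £69.18: clothing & footwear, buyer-exempt → 0% → £0.00
Pair of jeans £44.03: clothing & footwear, buyer-exempt → 0% → £0.00
Travel guide £21.35: printed books → 8.5% → £1.81
Hoodie £45.59: clothing & footwear, buyer-exempt → 0% → £0.00
Basic car wash £9.25: labor services → 8.5% → £0.79
Canvas tote bag £17.87: all other tangible goods → 6% → £1.07
Watch battery replacement £14.90: labor services → 8.5% → £1.27
Photo printing (20 prints) £7.97: labor services → 8.5% → £0.68
Subtotal = £293.55; tax = £10.78; total due = £304.33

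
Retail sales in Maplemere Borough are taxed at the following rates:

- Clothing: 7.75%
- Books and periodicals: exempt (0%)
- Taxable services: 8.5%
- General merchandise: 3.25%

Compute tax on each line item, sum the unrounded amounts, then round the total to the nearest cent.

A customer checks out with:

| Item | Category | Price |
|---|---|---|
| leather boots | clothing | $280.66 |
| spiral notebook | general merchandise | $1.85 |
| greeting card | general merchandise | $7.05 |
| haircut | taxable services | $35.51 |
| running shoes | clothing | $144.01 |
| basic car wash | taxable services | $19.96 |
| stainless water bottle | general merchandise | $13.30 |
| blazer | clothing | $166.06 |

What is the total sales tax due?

$51.22

Leather boots $280.66: clothing → 7.75% → $21.75115
Spiral notebook $1.85: general merchandise → 3.25% → $0.060125
Greeting card $7.05: general merchandise → 3.25% → $0.229125
Haircut $35.51: taxable services → 8.5% → $3.01835
Running shoes $144.01: clothing → 7.75% → $11.160775
Basic car wash $19.96: taxable services → 8.5% → $1.6966
Stainless water bottle $13.30: general merchandise → 3.25% → $0.43225
Blazer $166.06: clothing → 7.75% → $12.86965
Unrounded tax sum = $51.218025 → $51.22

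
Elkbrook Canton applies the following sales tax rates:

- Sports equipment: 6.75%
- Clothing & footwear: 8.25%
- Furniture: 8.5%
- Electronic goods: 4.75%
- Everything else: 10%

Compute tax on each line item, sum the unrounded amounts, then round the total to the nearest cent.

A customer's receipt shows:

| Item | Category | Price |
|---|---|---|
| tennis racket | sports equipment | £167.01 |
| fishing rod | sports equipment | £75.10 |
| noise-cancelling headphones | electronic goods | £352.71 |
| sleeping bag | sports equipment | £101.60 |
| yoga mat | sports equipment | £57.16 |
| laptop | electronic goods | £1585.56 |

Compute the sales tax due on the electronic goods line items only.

Noise-cancelling headphones £352.71: electronic goods → 4.75% → £16.753725
Laptop £1585.56: electronic goods → 4.75% → £75.3141
Tax on electronic goods: unrounded sum = £92.067825 → £92.07

£92.07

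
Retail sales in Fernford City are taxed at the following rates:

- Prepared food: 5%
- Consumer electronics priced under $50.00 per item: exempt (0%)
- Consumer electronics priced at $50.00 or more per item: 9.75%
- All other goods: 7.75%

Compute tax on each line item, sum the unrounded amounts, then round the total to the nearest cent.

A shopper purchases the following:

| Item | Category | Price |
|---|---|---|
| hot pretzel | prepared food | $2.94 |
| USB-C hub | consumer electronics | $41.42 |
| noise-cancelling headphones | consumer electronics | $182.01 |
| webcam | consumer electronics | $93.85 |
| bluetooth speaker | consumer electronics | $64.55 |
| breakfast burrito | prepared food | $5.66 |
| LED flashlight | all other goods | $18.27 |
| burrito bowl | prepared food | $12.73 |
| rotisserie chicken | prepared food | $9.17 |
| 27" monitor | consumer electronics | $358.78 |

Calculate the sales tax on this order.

$71.11

Hot pretzel $2.94: prepared food → 5% → $0.147
USB-C hub $41.42: consumer electronics, under $50.00 → 0% → $0.00
Noise-cancelling headphones $182.01: consumer electronics, $50.00 or more → 9.75% → $17.745975
Webcam $93.85: consumer electronics, $50.00 or more → 9.75% → $9.150375
Bluetooth speaker $64.55: consumer electronics, $50.00 or more → 9.75% → $6.293625
Breakfast burrito $5.66: prepared food → 5% → $0.283
LED flashlight $18.27: all other goods → 7.75% → $1.415925
Burrito bowl $12.73: prepared food → 5% → $0.6365
Rotisserie chicken $9.17: prepared food → 5% → $0.4585
27" monitor $358.78: consumer electronics, $50.00 or more → 9.75% → $34.98105
Unrounded tax sum = $71.11195 → $71.11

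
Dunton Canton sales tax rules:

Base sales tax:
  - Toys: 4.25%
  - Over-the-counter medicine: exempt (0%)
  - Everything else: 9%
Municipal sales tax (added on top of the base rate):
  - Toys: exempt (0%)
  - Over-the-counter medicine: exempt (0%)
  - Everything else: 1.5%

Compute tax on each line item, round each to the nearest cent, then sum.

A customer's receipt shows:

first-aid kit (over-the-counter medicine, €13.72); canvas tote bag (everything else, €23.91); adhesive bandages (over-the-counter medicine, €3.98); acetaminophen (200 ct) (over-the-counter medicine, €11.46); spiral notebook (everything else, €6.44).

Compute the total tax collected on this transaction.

€3.19

First-aid kit €13.72: over-the-counter medicine → 0% + 0% municipal = 0% → €0.00
Canvas tote bag €23.91: everything else → 9% + 1.5% municipal = 10.5% → €2.51
Adhesive bandages €3.98: over-the-counter medicine → 0% + 0% municipal = 0% → €0.00
Acetaminophen (200 ct) €11.46: over-the-counter medicine → 0% + 0% municipal = 0% → €0.00
Spiral notebook €6.44: everything else → 9% + 1.5% municipal = 10.5% → €0.68
Total tax = €2.51 + €0.68 = €3.19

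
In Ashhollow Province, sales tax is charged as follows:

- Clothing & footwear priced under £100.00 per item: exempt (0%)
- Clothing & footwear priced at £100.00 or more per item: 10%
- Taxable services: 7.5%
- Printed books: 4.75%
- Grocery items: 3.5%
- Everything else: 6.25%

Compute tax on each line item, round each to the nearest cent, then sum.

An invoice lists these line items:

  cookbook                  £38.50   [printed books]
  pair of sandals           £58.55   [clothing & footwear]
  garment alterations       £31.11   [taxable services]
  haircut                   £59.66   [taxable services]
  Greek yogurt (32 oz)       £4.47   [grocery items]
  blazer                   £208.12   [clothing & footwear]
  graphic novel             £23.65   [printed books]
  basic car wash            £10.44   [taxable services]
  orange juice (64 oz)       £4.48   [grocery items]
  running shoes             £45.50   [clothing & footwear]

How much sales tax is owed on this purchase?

Cookbook £38.50: printed books → 4.75% → £1.83
Pair of sandals £58.55: clothing & footwear, under £100.00 → 0% → £0.00
Garment alterations £31.11: taxable services → 7.5% → £2.33
Haircut £59.66: taxable services → 7.5% → £4.47
Greek yogurt (32 oz) £4.47: grocery items → 3.5% → £0.16
Blazer £208.12: clothing & footwear, £100.00 or more → 10% → £20.81
Graphic novel £23.65: printed books → 4.75% → £1.12
Basic car wash £10.44: taxable services → 7.5% → £0.78
Orange juice (64 oz) £4.48: grocery items → 3.5% → £0.16
Running shoes £45.50: clothing & footwear, under £100.00 → 0% → £0.00
Total tax = £1.83 + £2.33 + £4.47 + £0.16 + £20.81 + £1.12 + £0.78 + £0.16 = £31.66

£31.66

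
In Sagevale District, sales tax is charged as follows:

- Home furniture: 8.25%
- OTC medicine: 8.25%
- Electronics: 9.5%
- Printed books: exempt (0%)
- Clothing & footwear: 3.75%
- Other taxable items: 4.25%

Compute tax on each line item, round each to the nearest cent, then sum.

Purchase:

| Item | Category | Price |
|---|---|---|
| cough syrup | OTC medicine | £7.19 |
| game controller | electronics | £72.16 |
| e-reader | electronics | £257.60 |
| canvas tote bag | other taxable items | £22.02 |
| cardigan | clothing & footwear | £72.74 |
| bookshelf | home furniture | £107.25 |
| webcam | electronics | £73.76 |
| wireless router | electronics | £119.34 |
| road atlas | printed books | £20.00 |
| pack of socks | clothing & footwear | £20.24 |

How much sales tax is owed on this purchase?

£63.55

Cough syrup £7.19: OTC medicine → 8.25% → £0.59
Game controller £72.16: electronics → 9.5% → £6.86
E-reader £257.60: electronics → 9.5% → £24.47
Canvas tote bag £22.02: other taxable items → 4.25% → £0.94
Cardigan £72.74: clothing & footwear → 3.75% → £2.73
Bookshelf £107.25: home furniture → 8.25% → £8.85
Webcam £73.76: electronics → 9.5% → £7.01
Wireless router £119.34: electronics → 9.5% → £11.34
Road atlas £20.00: printed books → 0% → £0.00
Pack of socks £20.24: clothing & footwear → 3.75% → £0.76
Total tax = £0.59 + £6.86 + £24.47 + £0.94 + £2.73 + £8.85 + £7.01 + £11.34 + £0.76 = £63.55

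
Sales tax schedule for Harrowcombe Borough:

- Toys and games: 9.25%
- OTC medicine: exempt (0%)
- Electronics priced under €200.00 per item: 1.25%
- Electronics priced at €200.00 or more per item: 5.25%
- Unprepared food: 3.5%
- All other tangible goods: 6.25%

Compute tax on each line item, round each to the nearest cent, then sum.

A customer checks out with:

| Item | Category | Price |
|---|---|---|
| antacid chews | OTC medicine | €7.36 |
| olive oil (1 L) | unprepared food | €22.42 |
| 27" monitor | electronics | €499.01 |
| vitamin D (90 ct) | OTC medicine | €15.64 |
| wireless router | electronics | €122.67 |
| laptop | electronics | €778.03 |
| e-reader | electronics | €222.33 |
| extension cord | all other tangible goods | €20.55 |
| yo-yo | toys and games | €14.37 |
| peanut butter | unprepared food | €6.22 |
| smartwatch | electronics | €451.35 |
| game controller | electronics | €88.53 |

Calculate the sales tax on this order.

Antacid chews €7.36: OTC medicine → 0% → €0.00
Olive oil (1 L) €22.42: unprepared food → 3.5% → €0.78
27" monitor €499.01: electronics, €200.00 or more → 5.25% → €26.20
Vitamin D (90 ct) €15.64: OTC medicine → 0% → €0.00
Wireless router €122.67: electronics, under €200.00 → 1.25% → €1.53
Laptop €778.03: electronics, €200.00 or more → 5.25% → €40.85
E-reader €222.33: electronics, €200.00 or more → 5.25% → €11.67
Extension cord €20.55: all other tangible goods → 6.25% → €1.28
Yo-yo €14.37: toys and games → 9.25% → €1.33
Peanut butter €6.22: unprepared food → 3.5% → €0.22
Smartwatch €451.35: electronics, €200.00 or more → 5.25% → €23.70
Game controller €88.53: electronics, under €200.00 → 1.25% → €1.11
Total tax = €0.78 + €26.20 + €1.53 + €40.85 + €11.67 + €1.28 + €1.33 + €0.22 + €23.70 + €1.11 = €108.67

€108.67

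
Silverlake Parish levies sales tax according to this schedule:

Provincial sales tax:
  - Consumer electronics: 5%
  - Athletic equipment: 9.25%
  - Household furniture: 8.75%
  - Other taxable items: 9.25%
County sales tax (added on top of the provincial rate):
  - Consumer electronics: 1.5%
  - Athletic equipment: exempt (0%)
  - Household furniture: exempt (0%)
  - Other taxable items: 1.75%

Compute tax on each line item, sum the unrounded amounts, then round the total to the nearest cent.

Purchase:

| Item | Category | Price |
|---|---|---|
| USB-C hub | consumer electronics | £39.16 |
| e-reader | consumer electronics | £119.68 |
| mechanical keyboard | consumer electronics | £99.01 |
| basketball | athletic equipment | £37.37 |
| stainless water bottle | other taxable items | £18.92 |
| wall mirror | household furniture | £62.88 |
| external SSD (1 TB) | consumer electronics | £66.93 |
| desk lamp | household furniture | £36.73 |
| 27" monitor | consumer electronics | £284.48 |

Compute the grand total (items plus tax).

USB-C hub £39.16: consumer electronics → 5% + 1.5% county = 6.5% → £2.5454
E-reader £119.68: consumer electronics → 5% + 1.5% county = 6.5% → £7.7792
Mechanical keyboard £99.01: consumer electronics → 5% + 1.5% county = 6.5% → £6.43565
Basketball £37.37: athletic equipment → 9.25% + 0% county = 9.25% → £3.456725
Stainless water bottle £18.92: other taxable items → 9.25% + 1.75% county = 11% → £2.0812
Wall mirror £62.88: household furniture → 8.75% + 0% county = 8.75% → £5.502
External SSD (1 TB) £66.93: consumer electronics → 5% + 1.5% county = 6.5% → £4.35045
Desk lamp £36.73: household furniture → 8.75% + 0% county = 8.75% → £3.213875
27" monitor £284.48: consumer electronics → 5% + 1.5% county = 6.5% → £18.4912
Subtotal = £765.16; unrounded tax = £53.8557 → £53.86; total due = £819.02

£819.02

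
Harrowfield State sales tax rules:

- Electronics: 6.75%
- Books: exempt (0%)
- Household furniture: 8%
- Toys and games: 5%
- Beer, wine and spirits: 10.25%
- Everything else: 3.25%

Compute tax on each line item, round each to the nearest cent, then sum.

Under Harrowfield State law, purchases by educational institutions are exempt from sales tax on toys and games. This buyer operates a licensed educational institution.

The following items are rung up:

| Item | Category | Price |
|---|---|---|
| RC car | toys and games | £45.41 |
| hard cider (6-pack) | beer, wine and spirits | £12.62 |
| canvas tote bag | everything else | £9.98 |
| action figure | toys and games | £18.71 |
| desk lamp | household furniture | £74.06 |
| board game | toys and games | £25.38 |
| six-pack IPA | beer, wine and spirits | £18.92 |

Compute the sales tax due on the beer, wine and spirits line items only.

£3.23

Hard cider (6-pack) £12.62: beer, wine and spirits → 10.25% → £1.29
Six-pack IPA £18.92: beer, wine and spirits → 10.25% → £1.94
Tax on beer, wine and spirits = £1.29 + £1.94 = £3.23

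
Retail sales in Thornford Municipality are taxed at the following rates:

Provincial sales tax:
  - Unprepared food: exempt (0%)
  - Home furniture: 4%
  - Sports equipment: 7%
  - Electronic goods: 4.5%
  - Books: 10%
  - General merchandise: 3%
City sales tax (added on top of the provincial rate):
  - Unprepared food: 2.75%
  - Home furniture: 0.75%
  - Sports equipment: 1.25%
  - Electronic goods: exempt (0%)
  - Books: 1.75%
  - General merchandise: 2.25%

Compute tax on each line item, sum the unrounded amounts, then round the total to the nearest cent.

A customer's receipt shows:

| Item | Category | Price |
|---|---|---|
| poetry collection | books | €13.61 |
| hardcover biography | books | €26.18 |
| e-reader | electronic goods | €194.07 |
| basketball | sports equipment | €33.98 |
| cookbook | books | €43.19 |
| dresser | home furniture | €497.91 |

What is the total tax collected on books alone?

Poetry collection €13.61: books → 10% + 1.75% city = 11.75% → €1.599175
Hardcover biography €26.18: books → 10% + 1.75% city = 11.75% → €3.07615
Cookbook €43.19: books → 10% + 1.75% city = 11.75% → €5.074825
Tax on books: unrounded sum = €9.75015 → €9.75

€9.75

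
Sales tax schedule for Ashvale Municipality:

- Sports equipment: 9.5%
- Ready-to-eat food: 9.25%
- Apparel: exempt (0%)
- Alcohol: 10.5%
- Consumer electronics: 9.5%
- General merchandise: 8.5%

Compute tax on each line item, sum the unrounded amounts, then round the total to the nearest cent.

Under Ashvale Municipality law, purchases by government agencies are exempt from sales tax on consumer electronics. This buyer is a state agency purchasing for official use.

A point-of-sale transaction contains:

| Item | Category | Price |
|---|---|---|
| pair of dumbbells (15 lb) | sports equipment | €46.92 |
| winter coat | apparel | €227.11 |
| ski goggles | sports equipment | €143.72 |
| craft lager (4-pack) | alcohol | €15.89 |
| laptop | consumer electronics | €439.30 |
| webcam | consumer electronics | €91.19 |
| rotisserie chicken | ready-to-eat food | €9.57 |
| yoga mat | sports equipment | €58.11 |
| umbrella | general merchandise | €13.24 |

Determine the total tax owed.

Pair of dumbbells (15 lb) €46.92: sports equipment → 9.5% → €4.4574
Winter coat €227.11: apparel → 0% → €0.00
Ski goggles €143.72: sports equipment → 9.5% → €13.6534
Craft lager (4-pack) €15.89: alcohol → 10.5% → €1.66845
Laptop €439.30: consumer electronics, buyer-exempt → 0% → €0.00
Webcam €91.19: consumer electronics, buyer-exempt → 0% → €0.00
Rotisserie chicken €9.57: ready-to-eat food → 9.25% → €0.885225
Yoga mat €58.11: sports equipment → 9.5% → €5.52045
Umbrella €13.24: general merchandise → 8.5% → €1.1254
Unrounded tax sum = €27.310325 → €27.31

€27.31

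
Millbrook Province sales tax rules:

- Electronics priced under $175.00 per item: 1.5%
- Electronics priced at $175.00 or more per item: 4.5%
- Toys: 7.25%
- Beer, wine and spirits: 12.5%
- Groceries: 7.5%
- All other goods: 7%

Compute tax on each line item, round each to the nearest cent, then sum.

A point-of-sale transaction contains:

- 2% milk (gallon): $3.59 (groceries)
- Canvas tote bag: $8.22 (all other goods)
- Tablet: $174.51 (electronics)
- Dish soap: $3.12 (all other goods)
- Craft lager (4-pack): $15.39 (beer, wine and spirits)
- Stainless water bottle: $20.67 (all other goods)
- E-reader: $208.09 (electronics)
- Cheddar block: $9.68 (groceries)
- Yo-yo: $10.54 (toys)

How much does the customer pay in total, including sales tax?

$471.72

2% milk (gallon) $3.59: groceries → 7.5% → $0.27
Canvas tote bag $8.22: all other goods → 7% → $0.58
Tablet $174.51: electronics, under $175.00 → 1.5% → $2.62
Dish soap $3.12: all other goods → 7% → $0.22
Craft lager (4-pack) $15.39: beer, wine and spirits → 12.5% → $1.92
Stainless water bottle $20.67: all other goods → 7% → $1.45
E-reader $208.09: electronics, $175.00 or more → 4.5% → $9.36
Cheddar block $9.68: groceries → 7.5% → $0.73
Yo-yo $10.54: toys → 7.25% → $0.76
Subtotal = $453.81; tax = $17.91; total due = $471.72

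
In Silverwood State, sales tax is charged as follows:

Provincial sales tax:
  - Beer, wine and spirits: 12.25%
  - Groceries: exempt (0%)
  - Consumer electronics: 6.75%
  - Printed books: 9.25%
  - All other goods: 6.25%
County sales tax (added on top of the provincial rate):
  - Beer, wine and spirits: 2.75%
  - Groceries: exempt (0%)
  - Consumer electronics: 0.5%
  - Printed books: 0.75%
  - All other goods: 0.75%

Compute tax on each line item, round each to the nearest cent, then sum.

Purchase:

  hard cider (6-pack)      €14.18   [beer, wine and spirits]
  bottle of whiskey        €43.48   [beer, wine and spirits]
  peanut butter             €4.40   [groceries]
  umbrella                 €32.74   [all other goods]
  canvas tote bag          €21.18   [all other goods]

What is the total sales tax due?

Hard cider (6-pack) €14.18: beer, wine and spirits → 12.25% + 2.75% county = 15% → €2.13
Bottle of whiskey €43.48: beer, wine and spirits → 12.25% + 2.75% county = 15% → €6.52
Peanut butter €4.40: groceries → 0% + 0% county = 0% → €0.00
Umbrella €32.74: all other goods → 6.25% + 0.75% county = 7% → €2.29
Canvas tote bag €21.18: all other goods → 6.25% + 0.75% county = 7% → €1.48
Total tax = €2.13 + €6.52 + €2.29 + €1.48 = €12.42

€12.42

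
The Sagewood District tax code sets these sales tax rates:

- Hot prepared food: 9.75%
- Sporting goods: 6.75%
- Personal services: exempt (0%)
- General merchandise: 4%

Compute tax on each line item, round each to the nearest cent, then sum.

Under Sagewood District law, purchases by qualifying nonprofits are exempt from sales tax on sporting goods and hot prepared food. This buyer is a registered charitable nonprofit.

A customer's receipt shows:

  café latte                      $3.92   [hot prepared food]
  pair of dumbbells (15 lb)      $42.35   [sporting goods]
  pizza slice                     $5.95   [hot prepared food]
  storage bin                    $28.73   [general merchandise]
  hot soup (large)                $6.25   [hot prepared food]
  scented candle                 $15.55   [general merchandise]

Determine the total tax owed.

$1.77

Café latte $3.92: hot prepared food, buyer-exempt → 0% → $0.00
Pair of dumbbells (15 lb) $42.35: sporting goods, buyer-exempt → 0% → $0.00
Pizza slice $5.95: hot prepared food, buyer-exempt → 0% → $0.00
Storage bin $28.73: general merchandise → 4% → $1.15
Hot soup (large) $6.25: hot prepared food, buyer-exempt → 0% → $0.00
Scented candle $15.55: general merchandise → 4% → $0.62
Total tax = $1.15 + $0.62 = $1.77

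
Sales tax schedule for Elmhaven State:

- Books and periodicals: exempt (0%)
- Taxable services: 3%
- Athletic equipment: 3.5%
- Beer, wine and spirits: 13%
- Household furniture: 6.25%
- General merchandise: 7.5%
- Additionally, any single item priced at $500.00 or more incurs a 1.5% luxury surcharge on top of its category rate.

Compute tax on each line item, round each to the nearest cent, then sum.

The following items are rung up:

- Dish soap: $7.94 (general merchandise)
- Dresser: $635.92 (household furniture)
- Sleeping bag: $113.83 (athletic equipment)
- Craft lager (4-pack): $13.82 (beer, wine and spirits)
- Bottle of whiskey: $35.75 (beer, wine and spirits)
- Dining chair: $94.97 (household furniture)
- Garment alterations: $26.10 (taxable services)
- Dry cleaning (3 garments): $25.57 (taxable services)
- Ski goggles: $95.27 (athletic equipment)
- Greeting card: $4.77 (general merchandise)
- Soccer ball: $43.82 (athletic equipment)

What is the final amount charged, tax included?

$1170.78

Dish soap $7.94: general merchandise → 7.5% → $0.60
Dresser $635.92: household furniture → 6.25% + 1.5% surcharge = 7.75% → $49.28
Sleeping bag $113.83: athletic equipment → 3.5% → $3.98
Craft lager (4-pack) $13.82: beer, wine and spirits → 13% → $1.80
Bottle of whiskey $35.75: beer, wine and spirits → 13% → $4.65
Dining chair $94.97: household furniture → 6.25% → $5.94
Garment alterations $26.10: taxable services → 3% → $0.78
Dry cleaning (3 garments) $25.57: taxable services → 3% → $0.77
Ski goggles $95.27: athletic equipment → 3.5% → $3.33
Greeting card $4.77: general merchandise → 7.5% → $0.36
Soccer ball $43.82: athletic equipment → 3.5% → $1.53
Subtotal = $1097.76; tax = $73.02; total due = $1170.78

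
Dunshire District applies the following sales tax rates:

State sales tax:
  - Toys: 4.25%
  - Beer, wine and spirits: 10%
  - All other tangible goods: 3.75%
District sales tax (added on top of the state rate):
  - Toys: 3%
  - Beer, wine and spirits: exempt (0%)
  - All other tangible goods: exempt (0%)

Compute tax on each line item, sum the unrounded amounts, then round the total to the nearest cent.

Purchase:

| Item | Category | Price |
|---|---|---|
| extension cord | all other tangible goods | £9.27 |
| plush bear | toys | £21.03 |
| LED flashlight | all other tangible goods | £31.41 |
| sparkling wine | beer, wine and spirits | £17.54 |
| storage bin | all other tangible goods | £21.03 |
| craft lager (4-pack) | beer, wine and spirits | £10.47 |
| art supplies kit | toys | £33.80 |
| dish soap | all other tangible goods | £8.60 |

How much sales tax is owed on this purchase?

Extension cord £9.27: all other tangible goods → 3.75% + 0% district = 3.75% → £0.347625
Plush bear £21.03: toys → 4.25% + 3% district = 7.25% → £1.524675
LED flashlight £31.41: all other tangible goods → 3.75% + 0% district = 3.75% → £1.177875
Sparkling wine £17.54: beer, wine and spirits → 10% + 0% district = 10% → £1.754
Storage bin £21.03: all other tangible goods → 3.75% + 0% district = 3.75% → £0.788625
Craft lager (4-pack) £10.47: beer, wine and spirits → 10% + 0% district = 10% → £1.047
Art supplies kit £33.80: toys → 4.25% + 3% district = 7.25% → £2.4505
Dish soap £8.60: all other tangible goods → 3.75% + 0% district = 3.75% → £0.3225
Unrounded tax sum = £9.4128 → £9.41

£9.41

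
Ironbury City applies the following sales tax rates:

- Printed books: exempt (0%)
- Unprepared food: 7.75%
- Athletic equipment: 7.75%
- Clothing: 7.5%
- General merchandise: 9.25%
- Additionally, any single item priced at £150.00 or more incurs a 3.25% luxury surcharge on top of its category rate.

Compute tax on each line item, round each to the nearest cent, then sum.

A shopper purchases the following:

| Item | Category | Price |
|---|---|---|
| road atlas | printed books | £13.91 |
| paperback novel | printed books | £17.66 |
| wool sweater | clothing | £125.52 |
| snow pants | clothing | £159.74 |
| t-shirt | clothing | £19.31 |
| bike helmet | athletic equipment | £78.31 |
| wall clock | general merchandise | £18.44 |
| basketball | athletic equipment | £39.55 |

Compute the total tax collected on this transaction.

£38.88

Road atlas £13.91: printed books → 0% → £0.00
Paperback novel £17.66: printed books → 0% → £0.00
Wool sweater £125.52: clothing → 7.5% → £9.41
Snow pants £159.74: clothing → 7.5% + 3.25% surcharge = 10.75% → £17.17
T-shirt £19.31: clothing → 7.5% → £1.45
Bike helmet £78.31: athletic equipment → 7.75% → £6.07
Wall clock £18.44: general merchandise → 9.25% → £1.71
Basketball £39.55: athletic equipment → 7.75% → £3.07
Total tax = £9.41 + £17.17 + £1.45 + £6.07 + £1.71 + £3.07 = £38.88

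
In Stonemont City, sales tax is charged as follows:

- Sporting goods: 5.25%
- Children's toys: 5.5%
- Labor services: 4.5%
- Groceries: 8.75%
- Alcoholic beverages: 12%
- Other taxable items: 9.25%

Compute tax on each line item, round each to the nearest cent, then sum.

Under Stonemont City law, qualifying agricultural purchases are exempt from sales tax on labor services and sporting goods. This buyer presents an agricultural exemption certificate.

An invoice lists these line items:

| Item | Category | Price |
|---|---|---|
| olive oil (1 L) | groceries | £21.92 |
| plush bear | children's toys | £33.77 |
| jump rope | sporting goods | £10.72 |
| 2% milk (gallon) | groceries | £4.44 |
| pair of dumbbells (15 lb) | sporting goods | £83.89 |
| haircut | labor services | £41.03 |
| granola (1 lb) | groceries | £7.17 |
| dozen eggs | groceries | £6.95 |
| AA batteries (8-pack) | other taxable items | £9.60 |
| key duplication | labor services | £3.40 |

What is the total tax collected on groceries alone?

£3.55

Olive oil (1 L) £21.92: groceries → 8.75% → £1.92
2% milk (gallon) £4.44: groceries → 8.75% → £0.39
Granola (1 lb) £7.17: groceries → 8.75% → £0.63
Dozen eggs £6.95: groceries → 8.75% → £0.61
Tax on groceries = £1.92 + £0.39 + £0.63 + £0.61 = £3.55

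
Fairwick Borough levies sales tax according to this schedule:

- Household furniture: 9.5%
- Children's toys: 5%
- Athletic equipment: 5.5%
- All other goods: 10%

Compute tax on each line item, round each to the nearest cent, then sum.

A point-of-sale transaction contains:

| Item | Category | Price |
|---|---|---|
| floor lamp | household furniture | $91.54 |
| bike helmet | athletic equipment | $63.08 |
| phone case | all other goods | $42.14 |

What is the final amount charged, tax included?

$213.14

Floor lamp $91.54: household furniture → 9.5% → $8.70
Bike helmet $63.08: athletic equipment → 5.5% → $3.47
Phone case $42.14: all other goods → 10% → $4.21
Subtotal = $196.76; tax = $16.38; total due = $213.14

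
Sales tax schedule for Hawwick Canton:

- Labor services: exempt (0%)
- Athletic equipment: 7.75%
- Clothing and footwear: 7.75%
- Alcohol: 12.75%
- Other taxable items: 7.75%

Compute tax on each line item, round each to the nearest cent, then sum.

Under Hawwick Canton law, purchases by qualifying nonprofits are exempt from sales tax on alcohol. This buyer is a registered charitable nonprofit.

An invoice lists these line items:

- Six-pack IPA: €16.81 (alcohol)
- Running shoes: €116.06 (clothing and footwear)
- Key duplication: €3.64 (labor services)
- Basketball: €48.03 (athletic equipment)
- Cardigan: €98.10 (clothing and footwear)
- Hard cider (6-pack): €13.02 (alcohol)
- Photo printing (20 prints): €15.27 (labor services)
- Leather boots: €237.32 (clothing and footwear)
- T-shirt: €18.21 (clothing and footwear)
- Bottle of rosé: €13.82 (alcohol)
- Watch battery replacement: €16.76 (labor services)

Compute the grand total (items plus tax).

Six-pack IPA €16.81: alcohol, buyer-exempt → 0% → €0.00
Running shoes €116.06: clothing and footwear → 7.75% → €8.99
Key duplication €3.64: labor services → 0% → €0.00
Basketball €48.03: athletic equipment → 7.75% → €3.72
Cardigan €98.10: clothing and footwear → 7.75% → €7.60
Hard cider (6-pack) €13.02: alcohol, buyer-exempt → 0% → €0.00
Photo printing (20 prints) €15.27: labor services → 0% → €0.00
Leather boots €237.32: clothing and footwear → 7.75% → €18.39
T-shirt €18.21: clothing and footwear → 7.75% → €1.41
Bottle of rosé €13.82: alcohol, buyer-exempt → 0% → €0.00
Watch battery replacement €16.76: labor services → 0% → €0.00
Subtotal = €597.04; tax = €40.11; total due = €637.15

€637.15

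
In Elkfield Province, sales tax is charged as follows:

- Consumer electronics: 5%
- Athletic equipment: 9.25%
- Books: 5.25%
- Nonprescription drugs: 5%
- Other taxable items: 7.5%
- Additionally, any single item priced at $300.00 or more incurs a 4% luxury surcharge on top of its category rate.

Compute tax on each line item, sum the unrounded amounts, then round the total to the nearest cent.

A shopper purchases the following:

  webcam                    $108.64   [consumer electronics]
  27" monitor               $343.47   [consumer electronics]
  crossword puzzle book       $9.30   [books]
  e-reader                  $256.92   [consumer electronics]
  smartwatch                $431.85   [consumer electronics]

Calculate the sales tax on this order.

Webcam $108.64: consumer electronics → 5% → $5.432
27" monitor $343.47: consumer electronics → 5% + 4% surcharge = 9% → $30.9123
Crossword puzzle book $9.30: books → 5.25% → $0.48825
E-reader $256.92: consumer electronics → 5% → $12.846
Smartwatch $431.85: consumer electronics → 5% + 4% surcharge = 9% → $38.8665
Unrounded tax sum = $88.54505 → $88.55

$88.55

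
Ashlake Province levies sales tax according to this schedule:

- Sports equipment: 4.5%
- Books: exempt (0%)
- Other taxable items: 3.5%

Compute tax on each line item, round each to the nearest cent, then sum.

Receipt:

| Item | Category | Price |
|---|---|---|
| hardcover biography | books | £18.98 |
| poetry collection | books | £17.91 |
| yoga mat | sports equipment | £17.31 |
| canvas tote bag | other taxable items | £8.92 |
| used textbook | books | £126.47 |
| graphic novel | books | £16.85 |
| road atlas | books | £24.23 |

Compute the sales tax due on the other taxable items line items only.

£0.31

Canvas tote bag £8.92: other taxable items → 3.5% → £0.31
Tax on other taxable items = £0.31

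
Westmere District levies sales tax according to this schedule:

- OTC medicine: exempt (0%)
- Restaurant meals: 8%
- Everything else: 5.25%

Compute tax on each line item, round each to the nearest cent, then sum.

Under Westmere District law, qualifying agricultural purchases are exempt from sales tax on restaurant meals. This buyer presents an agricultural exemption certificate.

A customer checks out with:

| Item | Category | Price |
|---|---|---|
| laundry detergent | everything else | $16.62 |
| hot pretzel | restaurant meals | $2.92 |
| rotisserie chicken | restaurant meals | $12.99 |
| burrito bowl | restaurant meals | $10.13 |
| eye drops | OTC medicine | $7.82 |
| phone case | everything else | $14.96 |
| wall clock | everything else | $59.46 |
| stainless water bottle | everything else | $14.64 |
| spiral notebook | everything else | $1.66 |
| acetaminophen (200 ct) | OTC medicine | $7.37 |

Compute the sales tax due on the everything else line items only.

Laundry detergent $16.62: everything else → 5.25% → $0.87
Phone case $14.96: everything else → 5.25% → $0.79
Wall clock $59.46: everything else → 5.25% → $3.12
Stainless water bottle $14.64: everything else → 5.25% → $0.77
Spiral notebook $1.66: everything else → 5.25% → $0.09
Tax on everything else = $0.87 + $0.79 + $3.12 + $0.77 + $0.09 = $5.64

$5.64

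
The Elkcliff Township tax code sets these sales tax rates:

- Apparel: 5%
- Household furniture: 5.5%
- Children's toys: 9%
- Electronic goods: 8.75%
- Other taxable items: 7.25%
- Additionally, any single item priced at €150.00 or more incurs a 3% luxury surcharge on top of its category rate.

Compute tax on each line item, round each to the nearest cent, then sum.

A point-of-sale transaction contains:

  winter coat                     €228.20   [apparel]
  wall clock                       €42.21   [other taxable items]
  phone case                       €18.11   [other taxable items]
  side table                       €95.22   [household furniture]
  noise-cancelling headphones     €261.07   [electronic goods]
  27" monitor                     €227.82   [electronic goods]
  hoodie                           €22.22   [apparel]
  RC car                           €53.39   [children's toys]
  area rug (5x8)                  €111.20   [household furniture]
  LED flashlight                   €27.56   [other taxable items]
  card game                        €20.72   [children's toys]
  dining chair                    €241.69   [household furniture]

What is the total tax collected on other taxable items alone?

Wall clock €42.21: other taxable items → 7.25% → €3.06
Phone case €18.11: other taxable items → 7.25% → €1.31
LED flashlight €27.56: other taxable items → 7.25% → €2.00
Tax on other taxable items = €3.06 + €1.31 + €2.00 = €6.37

€6.37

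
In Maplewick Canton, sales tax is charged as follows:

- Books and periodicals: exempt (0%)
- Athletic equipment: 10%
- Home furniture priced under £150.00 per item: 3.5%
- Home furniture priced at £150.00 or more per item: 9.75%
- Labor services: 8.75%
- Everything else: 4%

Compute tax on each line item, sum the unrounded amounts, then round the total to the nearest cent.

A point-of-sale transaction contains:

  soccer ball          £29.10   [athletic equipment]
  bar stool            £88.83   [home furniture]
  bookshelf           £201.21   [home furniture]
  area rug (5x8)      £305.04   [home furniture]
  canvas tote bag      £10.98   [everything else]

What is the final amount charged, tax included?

£690.98

Soccer ball £29.10: athletic equipment → 10% → £2.91
Bar stool £88.83: home furniture, under £150.00 → 3.5% → £3.10905
Bookshelf £201.21: home furniture, £150.00 or more → 9.75% → £19.617975
Area rug (5x8) £305.04: home furniture, £150.00 or more → 9.75% → £29.7414
Canvas tote bag £10.98: everything else → 4% → £0.4392
Subtotal = £635.16; unrounded tax = £55.817625 → £55.82; total due = £690.98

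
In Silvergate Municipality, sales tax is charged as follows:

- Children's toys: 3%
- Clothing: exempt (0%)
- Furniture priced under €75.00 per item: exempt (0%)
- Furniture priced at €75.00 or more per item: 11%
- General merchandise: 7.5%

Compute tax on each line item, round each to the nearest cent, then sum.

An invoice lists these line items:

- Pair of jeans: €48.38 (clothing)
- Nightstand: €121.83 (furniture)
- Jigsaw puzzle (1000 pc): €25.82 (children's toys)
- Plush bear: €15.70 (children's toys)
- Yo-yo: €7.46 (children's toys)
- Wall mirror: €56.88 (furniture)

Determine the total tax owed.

€14.86

Pair of jeans €48.38: clothing → 0% → €0.00
Nightstand €121.83: furniture, €75.00 or more → 11% → €13.40
Jigsaw puzzle (1000 pc) €25.82: children's toys → 3% → €0.77
Plush bear €15.70: children's toys → 3% → €0.47
Yo-yo €7.46: children's toys → 3% → €0.22
Wall mirror €56.88: furniture, under €75.00 → 0% → €0.00
Total tax = €13.40 + €0.77 + €0.47 + €0.22 = €14.86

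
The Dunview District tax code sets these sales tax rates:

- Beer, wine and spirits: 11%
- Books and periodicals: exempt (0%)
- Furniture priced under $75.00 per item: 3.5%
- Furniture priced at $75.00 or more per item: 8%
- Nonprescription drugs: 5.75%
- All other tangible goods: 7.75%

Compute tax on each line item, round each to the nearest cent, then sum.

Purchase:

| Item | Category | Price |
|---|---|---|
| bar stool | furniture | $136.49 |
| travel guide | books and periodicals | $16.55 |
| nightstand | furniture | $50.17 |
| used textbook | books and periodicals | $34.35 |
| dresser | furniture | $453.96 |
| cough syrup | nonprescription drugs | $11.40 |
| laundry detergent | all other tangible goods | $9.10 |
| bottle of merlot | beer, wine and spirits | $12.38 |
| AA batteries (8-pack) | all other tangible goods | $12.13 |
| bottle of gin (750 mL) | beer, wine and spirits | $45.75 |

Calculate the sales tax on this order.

$57.70

Bar stool $136.49: furniture, $75.00 or more → 8% → $10.92
Travel guide $16.55: books and periodicals → 0% → $0.00
Nightstand $50.17: furniture, under $75.00 → 3.5% → $1.76
Used textbook $34.35: books and periodicals → 0% → $0.00
Dresser $453.96: furniture, $75.00 or more → 8% → $36.32
Cough syrup $11.40: nonprescription drugs → 5.75% → $0.66
Laundry detergent $9.10: all other tangible goods → 7.75% → $0.71
Bottle of merlot $12.38: beer, wine and spirits → 11% → $1.36
AA batteries (8-pack) $12.13: all other tangible goods → 7.75% → $0.94
Bottle of gin (750 mL) $45.75: beer, wine and spirits → 11% → $5.03
Total tax = $10.92 + $1.76 + $36.32 + $0.66 + $0.71 + $1.36 + $0.94 + $5.03 = $57.70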